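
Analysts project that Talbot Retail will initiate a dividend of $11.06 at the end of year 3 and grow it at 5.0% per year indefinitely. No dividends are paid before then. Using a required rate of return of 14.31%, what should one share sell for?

Deferred-dividend DDM. At t=2 the remaining stream is a growing perpetuity with first payment D_3 = 11.06.
V_2 = D_3/(r−g) = 11.06/(0.1431−0.05) = 118.7970
P₀ = V_2/(1+r)^2 = 118.7970/(1+0.1431)^2 = 90.9153

$90.92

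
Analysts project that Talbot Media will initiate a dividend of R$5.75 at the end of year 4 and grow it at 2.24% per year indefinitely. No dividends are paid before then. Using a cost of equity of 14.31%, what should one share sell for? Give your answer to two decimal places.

R$31.89

Deferred-dividend DDM. At t=3 the remaining stream is a growing perpetuity with first payment D_4 = 5.75.
V_3 = D_4/(r−g) = 5.75/(0.1431−0.0224) = 47.6388
P₀ = V_3/(1+r)^3 = 47.6388/(1+0.1431)^3 = 31.8939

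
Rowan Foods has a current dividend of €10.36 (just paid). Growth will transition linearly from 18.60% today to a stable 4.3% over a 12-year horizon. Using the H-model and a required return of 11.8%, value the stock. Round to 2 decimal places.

H-model: P₀ = D₀[(1+g_L) + H(g_S−g_L)]/(r−g_L), with H = 12/2 = 6.
P₀ = 10.36 × [(1+0.043) + 6×(0.186−0.043)] / (0.118−0.043)
   = 10.36 × 1.9010 / 0.075 = 262.5915

€262.59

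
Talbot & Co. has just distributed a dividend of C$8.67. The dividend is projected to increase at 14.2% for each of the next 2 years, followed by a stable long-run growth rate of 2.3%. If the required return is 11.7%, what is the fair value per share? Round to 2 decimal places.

C$116.55

Two-stage DDM. Project D₁…D_2 at 0.142, terminal growth 0.023, discount at r = 0.117.
D_1 = 9.9011
D_2 = 11.3071
Terminal value at t=2: TV = D_3/(r−g) = 11.5672/(0.117−0.023) = 123.0549
P₀ = 9.9011/(1+0.117)^1 + 11.3071/(1+0.117)^2 + 123.0549/(1+0.117)^2 = 116.5528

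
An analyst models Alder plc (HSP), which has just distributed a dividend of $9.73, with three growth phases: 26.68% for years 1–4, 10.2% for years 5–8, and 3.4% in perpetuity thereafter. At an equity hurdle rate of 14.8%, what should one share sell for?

$213.35

Three-stage DDM. Project D₁…D_8; terminal Gordon value at t=8 with g = 0.034; discount at r = 0.148.
D_1 = 12.3260
D_2 = 15.6145
D_3 = 19.7805
D_4 = 25.0579
D_5 = 27.6138
D_6 = 30.4304
D_7 = 33.5343
D_8 = 36.9548
TV_8 = 38.2113/(0.148−0.034) = 335.1870
P₀ = Σ Dₜ/(1+r)ᵗ + TV_8/(1+r)^8 = 213.3501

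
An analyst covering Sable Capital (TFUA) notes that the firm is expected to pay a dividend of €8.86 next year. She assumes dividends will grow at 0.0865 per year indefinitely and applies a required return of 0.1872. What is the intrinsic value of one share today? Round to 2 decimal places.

€87.98

Gordon growth model: P₀ = D₁/(r − g), with D₁ = 8.86 given directly.
P₀ = 8.8600 / (0.1872 − 0.0865) = 8.8600 / 0.1007 = 87.9841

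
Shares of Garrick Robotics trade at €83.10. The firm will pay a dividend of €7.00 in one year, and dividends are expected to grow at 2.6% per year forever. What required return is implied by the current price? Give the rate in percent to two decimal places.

Rearranging the constant-growth DDM: r = D₁/P₀ + g.
r = 7.0000 / 83.10 + 0.026 = 0.08424 + 0.026 = 0.11024

11.02%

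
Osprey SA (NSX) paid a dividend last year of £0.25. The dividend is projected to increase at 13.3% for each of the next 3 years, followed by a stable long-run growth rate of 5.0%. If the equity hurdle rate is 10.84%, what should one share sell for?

Two-stage DDM. Project D₁…D_3 at 0.133, terminal growth 0.05, discount at r = 0.1084.
D_1 = 0.2833
D_2 = 0.3209
D_3 = 0.3636
Terminal value at t=3: TV = D_4/(r−g) = 0.3818/(0.1084−0.05) = 6.5374
P₀ = 0.2833/(1+0.1084)^1 + 0.3209/(1+0.1084)^2 + 0.3636/(1+0.1084)^3 + 6.5374/(1+0.1084)^3 = 5.5846

£5.58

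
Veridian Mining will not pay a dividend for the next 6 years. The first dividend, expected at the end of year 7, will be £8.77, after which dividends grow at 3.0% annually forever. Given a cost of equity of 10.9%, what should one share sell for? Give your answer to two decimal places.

Deferred-dividend DDM. At t=6 the remaining stream is a growing perpetuity with first payment D_7 = 8.77.
V_6 = D_7/(r−g) = 8.77/(0.109−0.03) = 111.0127
P₀ = V_6/(1+r)^6 = 111.0127/(1+0.109)^6 = 59.6737

£59.67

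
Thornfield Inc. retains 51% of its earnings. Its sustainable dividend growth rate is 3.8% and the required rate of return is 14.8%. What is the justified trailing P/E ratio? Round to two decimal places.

Payout ratio b = 1 − 0.51 = 0.49.
Justified trailing P/E = b(1+g)/(r−g) = 0.49×(1+0.038)/(0.148−0.038) = 4.6238

4.62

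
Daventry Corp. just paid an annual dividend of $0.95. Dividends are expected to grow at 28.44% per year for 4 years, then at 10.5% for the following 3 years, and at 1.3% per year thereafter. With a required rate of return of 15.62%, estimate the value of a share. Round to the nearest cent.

Three-stage DDM. Project D₁…D_7; terminal Gordon value at t=7 with g = 0.013; discount at r = 0.1562.
D_1 = 1.2202
D_2 = 1.5672
D_3 = 2.0129
D_4 = 2.5854
D_5 = 2.8568
D_6 = 3.1568
D_7 = 3.4883
TV_7 = 3.5336/(0.1562−0.013) = 24.6762
P₀ = Σ Dₜ/(1+r)ᵗ + TV_7/(1+r)^7 = 17.8779

$17.88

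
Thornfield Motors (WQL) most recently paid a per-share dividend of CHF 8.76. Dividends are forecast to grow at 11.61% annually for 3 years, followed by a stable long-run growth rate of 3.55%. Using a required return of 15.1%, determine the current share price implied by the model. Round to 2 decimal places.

CHF 96.33

Two-stage DDM. Project D₁…D_3 at 0.1161, terminal growth 0.0355, discount at r = 0.151.
D_1 = 9.7770
D_2 = 10.9121
D_3 = 12.1791
Terminal value at t=3: TV = D_4/(r−g) = 12.6114/(0.151−0.0355) = 109.1897
P₀ = 9.7770/(1+0.151)^1 + 10.9121/(1+0.151)^2 + 12.1791/(1+0.151)^3 + 109.1897/(1+0.151)^3 = 96.3253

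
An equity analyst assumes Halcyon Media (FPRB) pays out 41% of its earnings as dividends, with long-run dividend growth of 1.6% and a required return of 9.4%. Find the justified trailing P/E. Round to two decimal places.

5.34

Justified trailing P/E = b(1+g)/(r−g) = 0.41×(1+0.016)/(0.094−0.016) = 5.3405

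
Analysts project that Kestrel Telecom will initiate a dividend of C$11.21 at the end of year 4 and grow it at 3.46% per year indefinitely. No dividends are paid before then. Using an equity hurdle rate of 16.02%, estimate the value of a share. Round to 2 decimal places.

C$57.15

Deferred-dividend DDM. At t=3 the remaining stream is a growing perpetuity with first payment D_4 = 11.21.
V_3 = D_4/(r−g) = 11.21/(0.1602−0.0346) = 89.2516
P₀ = V_3/(1+r)^3 = 89.2516/(1+0.1602)^3 = 57.1502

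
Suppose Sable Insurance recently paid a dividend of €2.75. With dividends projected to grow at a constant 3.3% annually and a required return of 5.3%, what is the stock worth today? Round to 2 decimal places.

€142.04

Gordon growth model: P₀ = D₁/(r − g). D₁ = 2.75 × (1 + 0.033) = 2.8407.
P₀ = 2.8407 / (0.053 − 0.033) = 2.8407 / 0.02 = 142.0375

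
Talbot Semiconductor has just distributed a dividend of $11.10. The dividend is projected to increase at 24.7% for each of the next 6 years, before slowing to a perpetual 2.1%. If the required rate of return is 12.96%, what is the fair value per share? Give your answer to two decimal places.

Two-stage DDM. Project D₁…D_6 at 0.247, terminal growth 0.021, discount at r = 0.1296.
D_1 = 13.8417
D_2 = 17.2606
D_3 = 21.5240
D_4 = 26.8404
D_5 = 33.4700
D_6 = 41.7370
Terminal value at t=6: TV = D_7/(r−g) = 42.6135/(0.1296−0.021) = 392.3897
P₀ = 13.8417/(1+0.1296)^1 + 17.2606/(1+0.1296)^2 + 21.5240/(1+0.1296)^3 + 26.8404/(1+0.1296)^4 + 33.4700/(1+0.1296)^5 + 41.7370/(1+0.1296)^6 + 392.3897/(1+0.1296)^6 = 284.3598

$284.36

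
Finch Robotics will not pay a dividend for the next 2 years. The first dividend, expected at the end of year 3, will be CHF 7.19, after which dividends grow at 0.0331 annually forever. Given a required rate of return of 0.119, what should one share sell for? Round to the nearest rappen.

CHF 66.85

Deferred-dividend DDM. At t=2 the remaining stream is a growing perpetuity with first payment D_3 = 7.19.
V_2 = D_3/(r−g) = 7.19/(0.119−0.0331) = 83.7020
P₀ = V_2/(1+r)^2 = 83.7020/(1+0.119)^2 = 66.8460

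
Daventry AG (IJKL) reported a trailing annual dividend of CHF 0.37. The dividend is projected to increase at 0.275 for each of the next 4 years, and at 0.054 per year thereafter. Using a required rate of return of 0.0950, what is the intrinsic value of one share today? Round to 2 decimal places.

Two-stage DDM. Project D₁…D_4 at 0.275, terminal growth 0.054, discount at r = 0.095.
D_1 = 0.4717
D_2 = 0.6015
D_3 = 0.7669
D_4 = 0.9778
Terminal value at t=4: TV = D_5/(r−g) = 1.0306/(0.095−0.054) = 25.1362
P₀ = 0.4717/(1+0.095)^1 + 0.6015/(1+0.095)^2 + 0.7669/(1+0.095)^3 + 0.9778/(1+0.095)^4 + 25.1362/(1+0.095)^4 = 19.6808

CHF 19.68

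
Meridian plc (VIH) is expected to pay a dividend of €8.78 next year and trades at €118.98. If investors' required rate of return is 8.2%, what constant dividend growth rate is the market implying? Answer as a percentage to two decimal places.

From P₀ = D₁/(r − g), the implied growth is g = r − D₁/P₀.
g = 0.082 − 8.78/118.98 = 0.082 − 0.07379 = 0.00821

0.82%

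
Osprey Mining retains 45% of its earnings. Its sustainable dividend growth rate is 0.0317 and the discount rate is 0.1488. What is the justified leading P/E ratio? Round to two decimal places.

Payout ratio b = 1 − 0.45 = 0.55.
Justified leading P/E = b/(r−g) = 0.55/(0.1488−0.0317) = 4.6968

4.70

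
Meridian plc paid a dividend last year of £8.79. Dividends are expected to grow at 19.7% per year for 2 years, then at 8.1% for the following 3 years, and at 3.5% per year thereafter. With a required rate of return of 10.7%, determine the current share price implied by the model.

Three-stage DDM. Project D₁…D_5; terminal Gordon value at t=5 with g = 0.035; discount at r = 0.107.
D_1 = 10.5216
D_2 = 12.5944
D_3 = 13.6145
D_4 = 14.7173
D_5 = 15.9094
TV_5 = 16.4662/(0.107−0.035) = 228.6979
P₀ = Σ Dₜ/(1+r)ᵗ + TV_5/(1+r)^5 = 186.7584

£186.76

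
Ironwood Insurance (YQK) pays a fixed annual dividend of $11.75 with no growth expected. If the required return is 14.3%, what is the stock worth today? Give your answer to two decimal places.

$82.17

Zero-growth DDM (perpetuity): P₀ = D/r = 11.75 / 0.143 = 82.1678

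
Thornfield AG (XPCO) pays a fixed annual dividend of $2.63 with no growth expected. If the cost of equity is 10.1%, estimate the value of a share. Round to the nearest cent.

Zero-growth DDM (perpetuity): P₀ = D/r = 2.63 / 0.101 = 26.0396

$26.04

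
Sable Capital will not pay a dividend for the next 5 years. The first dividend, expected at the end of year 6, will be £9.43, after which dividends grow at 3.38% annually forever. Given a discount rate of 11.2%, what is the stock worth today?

£70.92

Deferred-dividend DDM. At t=5 the remaining stream is a growing perpetuity with first payment D_6 = 9.43.
V_5 = D_6/(r−g) = 9.43/(0.112−0.0338) = 120.5882
P₀ = V_5/(1+r)^5 = 120.5882/(1+0.112)^5 = 70.9220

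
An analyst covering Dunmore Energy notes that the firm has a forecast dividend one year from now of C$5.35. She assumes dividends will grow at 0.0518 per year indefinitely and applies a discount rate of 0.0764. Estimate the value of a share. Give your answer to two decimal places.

Gordon growth model: P₀ = D₁/(r − g), with D₁ = 5.35 given directly.
P₀ = 5.3500 / (0.0764 − 0.0518) = 5.3500 / 0.0246 = 217.4797

C$217.48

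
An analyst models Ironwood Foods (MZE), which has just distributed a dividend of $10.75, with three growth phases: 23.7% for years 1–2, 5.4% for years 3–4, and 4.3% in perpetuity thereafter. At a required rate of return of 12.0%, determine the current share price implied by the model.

Three-stage DDM. Project D₁…D_4; terminal Gordon value at t=4 with g = 0.043; discount at r = 0.12.
D_1 = 13.2978
D_2 = 16.4493
D_3 = 17.3376
D_4 = 18.2738
TV_4 = 19.0596/(0.12−0.043) = 247.5271
P₀ = Σ Dₜ/(1+r)ᵗ + TV_4/(1+r)^4 = 206.2481

$206.25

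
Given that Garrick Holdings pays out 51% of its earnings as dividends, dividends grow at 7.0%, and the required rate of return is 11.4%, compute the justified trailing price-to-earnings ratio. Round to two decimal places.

Justified trailing P/E = b(1+g)/(r−g) = 0.51×(1+0.07)/(0.114−0.07) = 12.4023

12.40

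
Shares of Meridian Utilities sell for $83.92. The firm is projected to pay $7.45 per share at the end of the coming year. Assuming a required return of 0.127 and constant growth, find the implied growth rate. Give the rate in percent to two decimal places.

From P₀ = D₁/(r − g), the implied growth is g = r − D₁/P₀.
g = 0.127 − 7.45/83.92 = 0.127 − 0.08878 = 0.03822

3.82%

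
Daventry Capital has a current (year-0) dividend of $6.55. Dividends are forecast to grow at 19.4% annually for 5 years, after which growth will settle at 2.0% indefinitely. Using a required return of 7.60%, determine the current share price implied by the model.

$245.97

Two-stage DDM. Project D₁…D_5 at 0.194, terminal growth 0.02, discount at r = 0.076.
D_1 = 7.8207
D_2 = 9.3379
D_3 = 11.1495
D_4 = 13.3125
D_5 = 15.8951
Terminal value at t=5: TV = D_6/(r−g) = 16.2130/(0.076−0.02) = 289.5177
P₀ = 7.8207/(1+0.076)^1 + 9.3379/(1+0.076)^2 + 11.1495/(1+0.076)^3 + 13.3125/(1+0.076)^4 + 15.8951/(1+0.076)^5 + 289.5177/(1+0.076)^5 = 245.9661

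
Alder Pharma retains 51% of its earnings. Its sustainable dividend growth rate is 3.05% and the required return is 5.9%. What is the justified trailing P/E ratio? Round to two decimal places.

Payout ratio b = 1 − 0.51 = 0.49.
Justified trailing P/E = b(1+g)/(r−g) = 0.49×(1+0.0305)/(0.059−0.0305) = 17.7174

17.72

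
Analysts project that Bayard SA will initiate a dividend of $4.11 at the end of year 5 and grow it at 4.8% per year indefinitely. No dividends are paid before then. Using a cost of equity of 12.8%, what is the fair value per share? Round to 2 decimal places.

Deferred-dividend DDM. At t=4 the remaining stream is a growing perpetuity with first payment D_5 = 4.11.
V_4 = D_5/(r−g) = 4.11/(0.128−0.048) = 51.3750
P₀ = V_4/(1+r)^4 = 51.3750/(1+0.128)^4 = 31.7333

$31.73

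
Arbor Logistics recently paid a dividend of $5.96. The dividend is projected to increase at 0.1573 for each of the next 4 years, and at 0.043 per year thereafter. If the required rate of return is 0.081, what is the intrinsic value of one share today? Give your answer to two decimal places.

Two-stage DDM. Project D₁…D_4 at 0.1573, terminal growth 0.043, discount at r = 0.081.
D_1 = 6.8975
D_2 = 7.9825
D_3 = 9.2381
D_4 = 10.6913
Terminal value at t=4: TV = D_5/(r−g) = 11.1510/(0.081−0.043) = 293.4478
P₀ = 6.8975/(1+0.081)^1 + 7.9825/(1+0.081)^2 + 9.2381/(1+0.081)^3 + 10.6913/(1+0.081)^4 + 293.4478/(1+0.081)^4 = 243.2501

$243.25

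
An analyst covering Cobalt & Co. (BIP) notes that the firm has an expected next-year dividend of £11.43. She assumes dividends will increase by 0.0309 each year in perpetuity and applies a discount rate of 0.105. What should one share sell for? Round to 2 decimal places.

£154.25

Gordon growth model: P₀ = D₁/(r − g), with D₁ = 11.43 given directly.
P₀ = 11.4300 / (0.105 − 0.0309) = 11.4300 / 0.0741 = 154.2510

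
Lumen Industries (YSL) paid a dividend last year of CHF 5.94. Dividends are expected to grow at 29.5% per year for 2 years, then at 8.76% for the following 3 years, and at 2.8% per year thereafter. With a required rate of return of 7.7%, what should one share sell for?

CHF 227.55

Three-stage DDM. Project D₁…D_5; terminal Gordon value at t=5 with g = 0.028; discount at r = 0.077.
D_1 = 7.6923
D_2 = 9.9615
D_3 = 10.8342
D_4 = 11.7832
D_5 = 12.8154
TV_5 = 13.1743/(0.077−0.028) = 268.8627
P₀ = Σ Dₜ/(1+r)ᵗ + TV_5/(1+r)^5 = 227.5512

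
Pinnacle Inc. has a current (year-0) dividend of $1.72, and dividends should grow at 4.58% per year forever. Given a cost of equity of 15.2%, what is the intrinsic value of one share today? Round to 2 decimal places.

Gordon growth model: P₀ = D₁/(r − g). D₁ = 1.72 × (1 + 0.0458) = 1.7988.
P₀ = 1.7988 / (0.152 − 0.0458) = 1.7988 / 0.1062 = 16.9376

$16.94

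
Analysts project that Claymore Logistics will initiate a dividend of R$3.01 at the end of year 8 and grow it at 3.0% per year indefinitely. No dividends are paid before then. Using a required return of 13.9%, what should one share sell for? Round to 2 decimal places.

Deferred-dividend DDM. At t=7 the remaining stream is a growing perpetuity with first payment D_8 = 3.01.
V_7 = D_8/(r−g) = 3.01/(0.139−0.03) = 27.6147
P₀ = V_7/(1+r)^7 = 27.6147/(1+0.139)^7 = 11.1039

R$11.10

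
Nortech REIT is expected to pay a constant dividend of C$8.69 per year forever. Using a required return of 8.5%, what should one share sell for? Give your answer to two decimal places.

C$102.24

Zero-growth DDM (perpetuity): P₀ = D/r = 8.69 / 0.085 = 102.2353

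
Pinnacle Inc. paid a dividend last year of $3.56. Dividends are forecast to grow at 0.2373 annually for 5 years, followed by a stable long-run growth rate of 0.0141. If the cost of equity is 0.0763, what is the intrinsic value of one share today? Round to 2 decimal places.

Two-stage DDM. Project D₁…D_5 at 0.2373, terminal growth 0.0141, discount at r = 0.0763.
D_1 = 4.4048
D_2 = 5.4500
D_3 = 6.7433
D_4 = 8.3435
D_5 = 10.3235
Terminal value at t=5: TV = D_6/(r−g) = 10.4690/(0.0763−0.0141) = 168.3121
P₀ = 4.4048/(1+0.0763)^1 + 5.4500/(1+0.0763)^2 + 6.7433/(1+0.0763)^3 + 8.3435/(1+0.0763)^4 + 10.3235/(1+0.0763)^5 + 168.3121/(1+0.0763)^5 = 144.1038

$144.10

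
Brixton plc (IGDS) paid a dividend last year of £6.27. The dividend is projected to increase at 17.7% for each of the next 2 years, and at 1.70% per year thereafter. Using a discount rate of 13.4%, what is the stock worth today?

£71.97

Two-stage DDM. Project D₁…D_2 at 0.177, terminal growth 0.017, discount at r = 0.134.
D_1 = 7.3798
D_2 = 8.6860
Terminal value at t=2: TV = D_3/(r−g) = 8.8337/(0.134−0.017) = 75.5015
P₀ = 7.3798/(1+0.134)^1 + 8.6860/(1+0.134)^2 + 75.5015/(1+0.134)^2 = 71.9746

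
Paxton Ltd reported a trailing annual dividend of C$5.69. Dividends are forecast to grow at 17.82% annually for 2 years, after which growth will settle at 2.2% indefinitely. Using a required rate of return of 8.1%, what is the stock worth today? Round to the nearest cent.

Two-stage DDM. Project D₁…D_2 at 0.1782, terminal growth 0.022, discount at r = 0.081.
D_1 = 6.7040
D_2 = 7.8986
Terminal value at t=2: TV = D_3/(r−g) = 8.0724/(0.081−0.022) = 136.8199
P₀ = 6.7040/(1+0.081)^1 + 7.8986/(1+0.081)^2 + 136.8199/(1+0.081)^2 = 130.0449

C$130.04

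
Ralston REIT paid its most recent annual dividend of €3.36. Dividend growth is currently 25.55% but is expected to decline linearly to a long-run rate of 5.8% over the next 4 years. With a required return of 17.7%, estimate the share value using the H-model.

H-model: P₀ = D₀[(1+g_L) + H(g_S−g_L)]/(r−g_L), with H = 4/2 = 2.
P₀ = 3.36 × [(1+0.058) + 2×(0.2555−0.058)] / (0.177−0.058)
   = 3.36 × 1.4530 / 0.119 = 41.0259

€41.03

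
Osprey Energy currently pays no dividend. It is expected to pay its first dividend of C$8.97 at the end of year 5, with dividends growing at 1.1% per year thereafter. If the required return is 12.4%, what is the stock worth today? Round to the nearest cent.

C$49.73

Deferred-dividend DDM. At t=4 the remaining stream is a growing perpetuity with first payment D_5 = 8.97.
V_4 = D_5/(r−g) = 8.97/(0.124−0.011) = 79.3805
P₀ = V_4/(1+r)^4 = 79.3805/(1+0.124)^4 = 49.7335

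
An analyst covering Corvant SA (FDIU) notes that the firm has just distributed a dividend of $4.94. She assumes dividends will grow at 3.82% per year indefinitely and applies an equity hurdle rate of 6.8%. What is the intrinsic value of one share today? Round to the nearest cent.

Gordon growth model: P₀ = D₁/(r − g). D₁ = 4.94 × (1 + 0.0382) = 5.1287.
P₀ = 5.1287 / (0.068 − 0.0382) = 5.1287 / 0.0298 = 172.1043

$172.10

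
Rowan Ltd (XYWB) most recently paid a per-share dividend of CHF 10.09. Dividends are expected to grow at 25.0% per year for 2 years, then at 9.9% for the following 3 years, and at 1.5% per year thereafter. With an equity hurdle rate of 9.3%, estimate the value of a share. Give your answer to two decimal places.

Three-stage DDM. Project D₁…D_5; terminal Gordon value at t=5 with g = 0.015; discount at r = 0.093.
D_1 = 12.6125
D_2 = 15.7656
D_3 = 17.3264
D_4 = 19.0417
D_5 = 20.9269
TV_5 = 21.2408/(0.093−0.015) = 272.3176
P₀ = Σ Dₜ/(1+r)ᵗ + TV_5/(1+r)^5 = 239.3352

CHF 239.34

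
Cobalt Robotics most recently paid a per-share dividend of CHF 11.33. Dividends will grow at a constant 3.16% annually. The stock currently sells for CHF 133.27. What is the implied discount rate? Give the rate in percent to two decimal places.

Rearranging the constant-growth DDM: r = D₁/P₀ + g.
D₁ = 11.33 × (1 + 0.0316) = 11.6880.
r = 11.6880 / 133.27 + 0.0316 = 0.08770 + 0.0316 = 0.11930

11.93%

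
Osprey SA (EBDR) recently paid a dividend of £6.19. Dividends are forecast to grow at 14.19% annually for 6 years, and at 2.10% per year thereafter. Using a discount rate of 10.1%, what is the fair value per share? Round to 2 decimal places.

Two-stage DDM. Project D₁…D_6 at 0.1419, terminal growth 0.021, discount at r = 0.101.
D_1 = 7.0684
D_2 = 8.0714
D_3 = 9.2167
D_4 = 10.5245
D_5 = 12.0180
D_6 = 13.7233
Terminal value at t=6: TV = D_7/(r−g) = 14.0115/(0.101−0.021) = 175.1438
P₀ = 7.0684/(1+0.101)^1 + 8.0714/(1+0.101)^2 + 9.2167/(1+0.101)^3 + 10.5245/(1+0.101)^4 + 12.0180/(1+0.101)^5 + 13.7233/(1+0.101)^6 + 175.1438/(1+0.101)^6 = 140.6058

£140.61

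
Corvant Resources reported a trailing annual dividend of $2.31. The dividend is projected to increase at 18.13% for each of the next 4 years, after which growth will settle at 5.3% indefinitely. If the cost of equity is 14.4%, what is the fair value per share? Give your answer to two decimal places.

Two-stage DDM. Project D₁…D_4 at 0.1813, terminal growth 0.053, discount at r = 0.144.
D_1 = 2.7288
D_2 = 3.2235
D_3 = 3.8080
D_4 = 4.4983
Terminal value at t=4: TV = D_5/(r−g) = 4.7368/(0.144−0.053) = 52.0523
P₀ = 2.7288/(1+0.144)^1 + 3.2235/(1+0.144)^2 + 3.8080/(1+0.144)^3 + 4.4983/(1+0.144)^4 + 52.0523/(1+0.144)^4 = 40.4085

$40.41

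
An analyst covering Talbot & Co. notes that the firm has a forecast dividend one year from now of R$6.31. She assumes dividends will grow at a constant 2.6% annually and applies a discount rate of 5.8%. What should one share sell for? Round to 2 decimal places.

R$197.19

Gordon growth model: P₀ = D₁/(r − g), with D₁ = 6.31 given directly.
P₀ = 6.3100 / (0.058 − 0.026) = 6.3100 / 0.032 = 197.1875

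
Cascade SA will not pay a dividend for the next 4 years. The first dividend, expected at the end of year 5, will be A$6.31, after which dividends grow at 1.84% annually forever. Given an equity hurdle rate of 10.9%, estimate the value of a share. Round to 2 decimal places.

Deferred-dividend DDM. At t=4 the remaining stream is a growing perpetuity with first payment D_5 = 6.31.
V_4 = D_5/(r−g) = 6.31/(0.109−0.0184) = 69.6468
P₀ = V_4/(1+r)^4 = 69.6468/(1+0.109)^4 = 46.0442

A$46.04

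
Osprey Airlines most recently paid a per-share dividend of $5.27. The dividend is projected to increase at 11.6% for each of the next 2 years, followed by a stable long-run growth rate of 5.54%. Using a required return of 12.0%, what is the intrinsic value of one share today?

Two-stage DDM. Project D₁…D_2 at 0.116, terminal growth 0.0554, discount at r = 0.12.
D_1 = 5.8813
D_2 = 6.5636
Terminal value at t=2: TV = D_3/(r−g) = 6.9272/(0.12−0.0554) = 107.2318
P₀ = 5.8813/(1+0.12)^1 + 6.5636/(1+0.12)^2 + 107.2318/(1+0.12)^2 = 95.9681

$95.97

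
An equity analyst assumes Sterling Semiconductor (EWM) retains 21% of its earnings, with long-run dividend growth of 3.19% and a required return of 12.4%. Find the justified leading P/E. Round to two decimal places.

8.58

Payout ratio b = 1 − 0.21 = 0.79.
Justified leading P/E = b/(r−g) = 0.79/(0.124−0.0319) = 8.5776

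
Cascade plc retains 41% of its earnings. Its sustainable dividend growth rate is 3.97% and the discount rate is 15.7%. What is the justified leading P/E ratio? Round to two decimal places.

5.03

Payout ratio b = 1 − 0.41 = 0.59.
Justified leading P/E = b/(r−g) = 0.59/(0.157−0.0397) = 5.0298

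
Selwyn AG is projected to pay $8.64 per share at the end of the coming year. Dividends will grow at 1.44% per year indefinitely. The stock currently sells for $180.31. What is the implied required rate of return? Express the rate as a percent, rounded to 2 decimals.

Rearranging the constant-growth DDM: r = D₁/P₀ + g.
r = 8.6400 / 180.31 + 0.0144 = 0.04792 + 0.0144 = 0.06232

6.23%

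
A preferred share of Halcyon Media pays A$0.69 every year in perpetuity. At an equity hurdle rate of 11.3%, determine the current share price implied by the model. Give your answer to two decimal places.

A$6.11

Zero-growth DDM (perpetuity): P₀ = D/r = 0.69 / 0.113 = 6.1062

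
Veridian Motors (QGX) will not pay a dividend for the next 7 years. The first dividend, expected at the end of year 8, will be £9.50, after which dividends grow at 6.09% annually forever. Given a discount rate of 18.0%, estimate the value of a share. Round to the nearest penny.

£25.04

Deferred-dividend DDM. At t=7 the remaining stream is a growing perpetuity with first payment D_8 = 9.50.
V_7 = D_8/(r−g) = 9.50/(0.18−0.0609) = 79.7649
P₀ = V_7/(1+r)^7 = 79.7649/(1+0.18)^7 = 25.0402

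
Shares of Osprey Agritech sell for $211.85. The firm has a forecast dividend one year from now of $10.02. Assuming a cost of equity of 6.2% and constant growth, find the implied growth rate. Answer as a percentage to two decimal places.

1.47%

From P₀ = D₁/(r − g), the implied growth is g = r − D₁/P₀.
g = 0.062 − 10.02/211.85 = 0.062 − 0.04730 = 0.01470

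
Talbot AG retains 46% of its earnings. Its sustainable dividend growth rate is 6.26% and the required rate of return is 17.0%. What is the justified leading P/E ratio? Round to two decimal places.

Payout ratio b = 1 − 0.46 = 0.54.
Justified leading P/E = b/(r−g) = 0.54/(0.17−0.0626) = 5.0279

5.03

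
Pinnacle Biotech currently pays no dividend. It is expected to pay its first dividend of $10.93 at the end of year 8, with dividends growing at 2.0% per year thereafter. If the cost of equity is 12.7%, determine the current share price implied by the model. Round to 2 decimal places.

Deferred-dividend DDM. At t=7 the remaining stream is a growing perpetuity with first payment D_8 = 10.93.
V_7 = D_8/(r−g) = 10.93/(0.127−0.02) = 102.1495
P₀ = V_7/(1+r)^7 = 102.1495/(1+0.127)^7 = 44.2353

$44.24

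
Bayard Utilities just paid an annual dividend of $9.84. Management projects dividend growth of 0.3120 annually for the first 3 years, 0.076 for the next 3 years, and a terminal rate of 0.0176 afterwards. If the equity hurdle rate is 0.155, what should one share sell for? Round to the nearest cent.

$162.28

Three-stage DDM. Project D₁…D_6; terminal Gordon value at t=6 with g = 0.0176; discount at r = 0.155.
D_1 = 12.9101
D_2 = 16.9380
D_3 = 22.2227
D_4 = 23.9116
D_5 = 25.7289
D_6 = 27.6843
TV_6 = 28.1715/(0.155−0.0176) = 205.0330
P₀ = Σ Dₜ/(1+r)ᵗ + TV_6/(1+r)^6 = 162.2760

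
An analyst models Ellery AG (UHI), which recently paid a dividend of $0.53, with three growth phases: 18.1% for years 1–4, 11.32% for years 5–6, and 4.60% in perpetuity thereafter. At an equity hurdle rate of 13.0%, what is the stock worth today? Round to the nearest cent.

Three-stage DDM. Project D₁…D_6; terminal Gordon value at t=6 with g = 0.046; discount at r = 0.13.
D_1 = 0.6259
D_2 = 0.7392
D_3 = 0.8730
D_4 = 1.0310
D_5 = 1.1478
D_6 = 1.2777
TV_6 = 1.3365/(0.13−0.046) = 15.9101
P₀ = Σ Dₜ/(1+r)ᵗ + TV_6/(1+r)^6 = 11.2488

$11.25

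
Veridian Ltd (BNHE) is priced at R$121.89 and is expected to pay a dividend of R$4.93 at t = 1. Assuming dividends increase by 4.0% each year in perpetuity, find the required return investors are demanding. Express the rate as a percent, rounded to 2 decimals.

Rearranging the constant-growth DDM: r = D₁/P₀ + g.
r = 4.9300 / 121.89 + 0.04 = 0.04045 + 0.04 = 0.08045

8.04%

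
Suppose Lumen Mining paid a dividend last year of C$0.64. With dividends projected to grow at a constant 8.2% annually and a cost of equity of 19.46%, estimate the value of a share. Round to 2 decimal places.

C$6.15

Gordon growth model: P₀ = D₁/(r − g). D₁ = 0.64 × (1 + 0.082) = 0.6925.
P₀ = 0.6925 / (0.1946 − 0.082) = 0.6925 / 0.1126 = 6.1499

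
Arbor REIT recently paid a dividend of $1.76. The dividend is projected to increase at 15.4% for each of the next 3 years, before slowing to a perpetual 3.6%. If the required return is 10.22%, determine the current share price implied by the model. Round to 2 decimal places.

$37.40

Two-stage DDM. Project D₁…D_3 at 0.154, terminal growth 0.036, discount at r = 0.1022.
D_1 = 2.0310
D_2 = 2.3438
D_3 = 2.7048
Terminal value at t=3: TV = D_4/(r−g) = 2.8021/(0.1022−0.036) = 42.3284
P₀ = 2.0310/(1+0.1022)^1 + 2.3438/(1+0.1022)^2 + 2.7048/(1+0.1022)^3 + 42.3284/(1+0.1022)^3 = 37.4039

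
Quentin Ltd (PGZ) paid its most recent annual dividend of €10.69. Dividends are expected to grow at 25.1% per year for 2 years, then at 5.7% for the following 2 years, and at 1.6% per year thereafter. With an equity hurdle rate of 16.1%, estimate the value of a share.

€117.60

Three-stage DDM. Project D₁…D_4; terminal Gordon value at t=4 with g = 0.016; discount at r = 0.161.
D_1 = 13.3732
D_2 = 16.7299
D_3 = 17.6835
D_4 = 18.6914
TV_4 = 18.9905/(0.161−0.016) = 130.9688
P₀ = Σ Dₜ/(1+r)ᵗ + TV_4/(1+r)^4 = 117.6017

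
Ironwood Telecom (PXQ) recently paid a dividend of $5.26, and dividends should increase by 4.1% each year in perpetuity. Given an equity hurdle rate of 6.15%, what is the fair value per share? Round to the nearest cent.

Gordon growth model: P₀ = D₁/(r − g). D₁ = 5.26 × (1 + 0.041) = 5.4757.
P₀ = 5.4757 / (0.0615 − 0.041) = 5.4757 / 0.0205 = 267.1054

$267.11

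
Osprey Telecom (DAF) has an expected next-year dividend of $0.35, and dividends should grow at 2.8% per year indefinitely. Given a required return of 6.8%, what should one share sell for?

$8.75

Gordon growth model: P₀ = D₁/(r − g), with D₁ = 0.35 given directly.
P₀ = 0.3500 / (0.068 − 0.028) = 0.3500 / 0.04 = 8.7500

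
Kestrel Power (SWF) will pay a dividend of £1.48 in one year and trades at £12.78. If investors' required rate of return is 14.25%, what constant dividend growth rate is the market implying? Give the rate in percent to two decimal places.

From P₀ = D₁/(r − g), the implied growth is g = r − D₁/P₀.
g = 0.1425 − 1.48/12.78 = 0.1425 − 0.11581 = 0.02669

2.67%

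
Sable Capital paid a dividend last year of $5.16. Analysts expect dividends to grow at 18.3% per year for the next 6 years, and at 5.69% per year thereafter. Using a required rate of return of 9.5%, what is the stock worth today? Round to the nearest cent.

Two-stage DDM. Project D₁…D_6 at 0.183, terminal growth 0.0569, discount at r = 0.095.
D_1 = 6.1043
D_2 = 7.2214
D_3 = 8.5429
D_4 = 10.1062
D_5 = 11.9557
D_6 = 14.1435
Terminal value at t=6: TV = D_7/(r−g) = 14.9483/(0.095−0.0569) = 392.3441
P₀ = 6.1043/(1+0.095)^1 + 7.2214/(1+0.095)^2 + 8.5429/(1+0.095)^3 + 10.1062/(1+0.095)^4 + 11.9557/(1+0.095)^5 + 14.1435/(1+0.095)^6 + 392.3441/(1+0.095)^6 = 268.5385

$268.54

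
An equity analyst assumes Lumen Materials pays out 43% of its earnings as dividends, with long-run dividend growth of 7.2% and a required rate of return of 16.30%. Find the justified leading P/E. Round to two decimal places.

Justified leading P/E = b/(r−g) = 0.43/(0.163−0.072) = 4.7253

4.73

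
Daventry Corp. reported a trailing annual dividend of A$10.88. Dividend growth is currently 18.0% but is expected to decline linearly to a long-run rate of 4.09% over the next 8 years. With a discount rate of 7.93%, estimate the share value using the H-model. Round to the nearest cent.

H-model: P₀ = D₀[(1+g_L) + H(g_S−g_L)]/(r−g_L), with H = 8/2 = 4.
P₀ = 10.88 × [(1+0.0409) + 4×(0.18−0.0409)] / (0.0793−0.0409)
   = 10.88 × 1.5973 / 0.0384 = 452.5683

A$452.57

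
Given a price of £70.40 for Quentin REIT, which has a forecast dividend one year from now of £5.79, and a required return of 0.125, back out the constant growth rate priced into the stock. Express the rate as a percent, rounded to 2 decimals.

From P₀ = D₁/(r − g), the implied growth is g = r − D₁/P₀.
g = 0.125 − 5.79/70.40 = 0.125 − 0.08224 = 0.04276

4.28%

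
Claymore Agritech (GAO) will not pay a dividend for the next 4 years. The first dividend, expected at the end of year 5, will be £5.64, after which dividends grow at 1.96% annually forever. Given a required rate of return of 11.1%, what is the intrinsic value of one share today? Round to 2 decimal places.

Deferred-dividend DDM. At t=4 the remaining stream is a growing perpetuity with first payment D_5 = 5.64.
V_4 = D_5/(r−g) = 5.64/(0.111−0.0196) = 61.7068
P₀ = V_4/(1+r)^4 = 61.7068/(1+0.111)^4 = 40.5020

£40.50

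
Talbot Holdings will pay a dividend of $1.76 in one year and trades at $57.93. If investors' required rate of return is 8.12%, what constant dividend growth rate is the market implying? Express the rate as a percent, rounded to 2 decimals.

5.08%

From P₀ = D₁/(r − g), the implied growth is g = r − D₁/P₀.
g = 0.0812 − 1.76/57.93 = 0.0812 − 0.03038 = 0.05082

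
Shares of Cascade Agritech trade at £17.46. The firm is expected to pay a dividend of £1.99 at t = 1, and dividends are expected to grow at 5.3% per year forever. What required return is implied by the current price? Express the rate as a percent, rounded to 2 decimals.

Rearranging the constant-growth DDM: r = D₁/P₀ + g.
r = 1.9900 / 17.46 + 0.053 = 0.11397 + 0.053 = 0.16697

16.70%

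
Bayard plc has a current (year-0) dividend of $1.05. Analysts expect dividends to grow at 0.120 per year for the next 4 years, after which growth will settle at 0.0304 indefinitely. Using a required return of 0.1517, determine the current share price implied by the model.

$11.90

Two-stage DDM. Project D₁…D_4 at 0.12, terminal growth 0.0304, discount at r = 0.1517.
D_1 = 1.1760
D_2 = 1.3171
D_3 = 1.4752
D_4 = 1.6522
Terminal value at t=4: TV = D_5/(r−g) = 1.7024/(0.1517−0.0304) = 14.0348
P₀ = 1.1760/(1+0.1517)^1 + 1.3171/(1+0.1517)^2 + 1.4752/(1+0.1517)^3 + 1.6522/(1+0.1517)^4 + 14.0348/(1+0.1517)^4 = 11.8960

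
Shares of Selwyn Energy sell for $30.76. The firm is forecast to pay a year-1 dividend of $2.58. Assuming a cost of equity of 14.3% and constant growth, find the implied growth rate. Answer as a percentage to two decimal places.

5.91%

From P₀ = D₁/(r − g), the implied growth is g = r − D₁/P₀.
g = 0.143 − 2.58/30.76 = 0.143 − 0.08388 = 0.05912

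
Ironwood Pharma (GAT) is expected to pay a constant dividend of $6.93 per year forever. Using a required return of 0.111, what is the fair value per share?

$62.43

Zero-growth DDM (perpetuity): P₀ = D/r = 6.93 / 0.111 = 62.4324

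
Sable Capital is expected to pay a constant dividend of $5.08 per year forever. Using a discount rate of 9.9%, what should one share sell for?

$51.31

Zero-growth DDM (perpetuity): P₀ = D/r = 5.08 / 0.099 = 51.3131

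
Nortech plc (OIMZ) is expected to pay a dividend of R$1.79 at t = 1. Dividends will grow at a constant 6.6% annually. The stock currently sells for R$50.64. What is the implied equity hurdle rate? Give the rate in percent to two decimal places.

Rearranging the constant-growth DDM: r = D₁/P₀ + g.
r = 1.7900 / 50.64 + 0.066 = 0.03535 + 0.066 = 0.10135

10.13%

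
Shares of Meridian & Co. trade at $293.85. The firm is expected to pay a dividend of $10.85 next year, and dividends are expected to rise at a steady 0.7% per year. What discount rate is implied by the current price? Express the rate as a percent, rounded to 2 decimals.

4.39%

Rearranging the constant-growth DDM: r = D₁/P₀ + g.
r = 10.8500 / 293.85 + 0.007 = 0.03692 + 0.007 = 0.04392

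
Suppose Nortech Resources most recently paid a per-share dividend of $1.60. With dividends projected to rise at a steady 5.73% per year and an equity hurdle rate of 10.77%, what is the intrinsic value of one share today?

Gordon growth model: P₀ = D₁/(r − g). D₁ = 1.60 × (1 + 0.0573) = 1.6917.
P₀ = 1.6917 / (0.1077 − 0.0573) = 1.6917 / 0.0504 = 33.5651

$33.57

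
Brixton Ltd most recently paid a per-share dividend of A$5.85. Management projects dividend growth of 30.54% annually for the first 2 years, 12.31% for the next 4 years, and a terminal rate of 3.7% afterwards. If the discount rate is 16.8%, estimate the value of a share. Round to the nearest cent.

Three-stage DDM. Project D₁…D_6; terminal Gordon value at t=6 with g = 0.037; discount at r = 0.168.
D_1 = 7.6366
D_2 = 9.9688
D_3 = 11.1960
D_4 = 12.5742
D_5 = 14.1221
D_6 = 15.8605
TV_6 = 16.4473/(0.168−0.037) = 125.5522
P₀ = Σ Dₜ/(1+r)ᵗ + TV_6/(1+r)^6 = 89.8217

A$89.82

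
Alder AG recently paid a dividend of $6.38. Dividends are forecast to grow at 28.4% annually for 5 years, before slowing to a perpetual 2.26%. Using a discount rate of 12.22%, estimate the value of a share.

Two-stage DDM. Project D₁…D_5 at 0.284, terminal growth 0.0226, discount at r = 0.1222.
D_1 = 8.1919
D_2 = 10.5184
D_3 = 13.5057
D_4 = 17.3413
D_5 = 22.2662
Terminal value at t=5: TV = D_6/(r−g) = 22.7694/(0.1222−0.0226) = 228.6084
P₀ = 8.1919/(1+0.1222)^1 + 10.5184/(1+0.1222)^2 + 13.5057/(1+0.1222)^3 + 17.3413/(1+0.1222)^4 + 22.2662/(1+0.1222)^5 + 228.6084/(1+0.1222)^5 = 177.1065

$177.11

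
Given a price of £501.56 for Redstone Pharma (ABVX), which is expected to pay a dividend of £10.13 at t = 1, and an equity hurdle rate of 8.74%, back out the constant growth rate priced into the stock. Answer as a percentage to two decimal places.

6.72%

From P₀ = D₁/(r − g), the implied growth is g = r − D₁/P₀.
g = 0.0874 − 10.13/501.56 = 0.0874 − 0.02020 = 0.06720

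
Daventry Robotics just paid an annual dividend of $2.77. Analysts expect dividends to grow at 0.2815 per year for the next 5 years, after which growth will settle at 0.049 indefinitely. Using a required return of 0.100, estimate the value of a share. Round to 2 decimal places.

$144.68

Two-stage DDM. Project D₁…D_5 at 0.2815, terminal growth 0.049, discount at r = 0.1.
D_1 = 3.5498
D_2 = 4.5490
D_3 = 5.8296
D_4 = 7.4706
D_5 = 9.5735
Terminal value at t=5: TV = D_6/(r−g) = 10.0426/(0.1−0.049) = 196.9147
P₀ = 3.5498/(1+0.1)^1 + 4.5490/(1+0.1)^2 + 5.8296/(1+0.1)^3 + 7.4706/(1+0.1)^4 + 9.5735/(1+0.1)^5 + 196.9147/(1+0.1)^5 = 144.6819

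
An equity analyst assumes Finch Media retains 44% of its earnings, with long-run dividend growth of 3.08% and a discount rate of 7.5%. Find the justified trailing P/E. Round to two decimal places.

Payout ratio b = 1 − 0.44 = 0.56.
Justified trailing P/E = b(1+g)/(r−g) = 0.56×(1+0.0308)/(0.075−0.0308) = 13.0599

13.06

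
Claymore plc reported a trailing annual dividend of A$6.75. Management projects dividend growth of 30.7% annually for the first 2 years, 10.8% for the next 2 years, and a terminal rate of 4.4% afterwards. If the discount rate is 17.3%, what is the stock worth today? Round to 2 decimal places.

Three-stage DDM. Project D₁…D_4; terminal Gordon value at t=4 with g = 0.044; discount at r = 0.173.
D_1 = 8.8223
D_2 = 11.5307
D_3 = 12.7760
D_4 = 14.1558
TV_4 = 14.7787/(0.173−0.044) = 114.5632
P₀ = Σ Dₜ/(1+r)ᵗ + TV_4/(1+r)^4 = 91.8082

A$91.81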